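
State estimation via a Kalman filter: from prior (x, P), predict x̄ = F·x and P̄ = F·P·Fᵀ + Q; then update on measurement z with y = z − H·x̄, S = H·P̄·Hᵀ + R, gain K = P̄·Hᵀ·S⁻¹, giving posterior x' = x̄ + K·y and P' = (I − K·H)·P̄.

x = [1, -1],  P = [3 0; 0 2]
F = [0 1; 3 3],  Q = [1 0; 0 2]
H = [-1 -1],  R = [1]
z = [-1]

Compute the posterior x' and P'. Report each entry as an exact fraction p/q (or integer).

x' = [-5/7, 106/63]
P' = [12/7 -11/7; -11/7 152/63]

x̄ = F·x = [-1, 0]
P̄ = F·P·Fᵀ + Q = [3 6; 6 47]
y = z − H·x̄ = [-2]
S = H·P̄·Hᵀ + R = [63]
K = P̄·Hᵀ·S⁻¹ = [-1/7; -53/63]
x' = x̄ + K·y = [-5/7, 106/63]
P' = (I − K·H)·P̄ = [12/7 -11/7; -11/7 152/63]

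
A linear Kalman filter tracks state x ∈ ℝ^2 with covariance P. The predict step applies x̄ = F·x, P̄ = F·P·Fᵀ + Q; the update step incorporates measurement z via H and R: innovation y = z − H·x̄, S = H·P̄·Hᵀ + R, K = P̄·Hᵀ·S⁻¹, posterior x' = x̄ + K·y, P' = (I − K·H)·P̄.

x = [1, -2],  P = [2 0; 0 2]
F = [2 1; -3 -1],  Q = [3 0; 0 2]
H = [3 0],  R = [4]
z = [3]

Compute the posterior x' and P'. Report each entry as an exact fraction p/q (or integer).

x̄ = F·x = [0, -1]
P̄ = F·P·Fᵀ + Q = [13 -14; -14 22]
y = z − H·x̄ = [3]
S = H·P̄·Hᵀ + R = [121]
K = P̄·Hᵀ·S⁻¹ = [39/121; -42/121]
x' = x̄ + K·y = [117/121, -247/121]
P' = (I − K·H)·P̄ = [52/121 -56/121; -56/121 898/121]

x' = [117/121, -247/121]
P' = [52/121 -56/121; -56/121 898/121]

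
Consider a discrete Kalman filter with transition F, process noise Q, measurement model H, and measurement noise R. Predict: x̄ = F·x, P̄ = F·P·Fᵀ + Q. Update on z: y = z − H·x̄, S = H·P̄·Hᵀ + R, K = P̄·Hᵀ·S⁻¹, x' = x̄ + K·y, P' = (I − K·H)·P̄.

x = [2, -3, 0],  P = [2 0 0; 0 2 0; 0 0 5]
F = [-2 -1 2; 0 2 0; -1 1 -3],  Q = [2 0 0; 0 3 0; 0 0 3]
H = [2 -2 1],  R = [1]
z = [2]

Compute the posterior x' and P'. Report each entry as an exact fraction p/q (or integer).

x̄ = F·x = [-1, -6, -5]
P̄ = F·P·Fᵀ + Q = [32 -4 -28; -4 11 4; -28 4 52]
y = z − H·x̄ = [-3]
S = H·P̄·Hᵀ + R = [129]
K = P̄·Hᵀ·S⁻¹ = [44/129; -26/129; -4/43]
x' = x̄ + K·y = [-87/43, -232/43, -203/43]
P' = (I − K·H)·P̄ = [2192/129 628/129 -1028/43; 628/129 743/129 68/43; -1028/43 68/43 2188/43]

x' = [-87/43, -232/43, -203/43]
P' = [2192/129 628/129 -1028/43; 628/129 743/129 68/43; -1028/43 68/43 2188/43]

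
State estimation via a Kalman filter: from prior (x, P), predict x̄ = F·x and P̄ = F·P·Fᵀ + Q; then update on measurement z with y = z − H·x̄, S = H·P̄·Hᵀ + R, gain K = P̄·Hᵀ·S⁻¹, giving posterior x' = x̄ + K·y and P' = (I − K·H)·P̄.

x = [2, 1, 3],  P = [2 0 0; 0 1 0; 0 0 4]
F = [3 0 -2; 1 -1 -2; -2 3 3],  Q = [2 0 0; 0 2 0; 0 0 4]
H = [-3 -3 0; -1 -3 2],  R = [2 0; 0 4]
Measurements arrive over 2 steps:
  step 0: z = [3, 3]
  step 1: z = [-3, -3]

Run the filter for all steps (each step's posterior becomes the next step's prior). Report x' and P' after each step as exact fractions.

step 0: x' = [744/1367, -56651/39643, -772/39643], P' = [2232/1367 -1948/1367 -1494/1367; -1948/1367 56820/39643 47294/39643; -1494/1367 47294/39643 77088/39643]
step 1: x' = [101483677/221277997, 95743720/221277997, -200831534/221277997], P' = [266802637/221277997 -231653507/221277997 -194036819/221277997; -231653507/221277997 242233481/221277997 219052745/221277997; -194036819/221277997 219052745/221277997 398958783/221277997]

step 0: x̄ = F·x = [0, -5, 8]
step 0: P̄ = F·P·Fᵀ + Q = [36 22 -36; 22 21 -31; -36 -31 57]
step 0: y = z − H·x̄ = [-12, -28]
step 0: S = H·P̄·Hᵀ + R = [911 963; 963 1105]
step 0: K = P̄·Hᵀ·S⁻¹ = [-426/1367 156/1367; -492/39643 -4845/39643; -5952/39643 13905/39643]
step 0: x' = x̄ + K·y = [744/1367, -56651/39643, -772/39643]
step 0: P' = (I − K·H)·P̄ = [2232/1367 -1948/1367 -1494/1367; -1948/1367 56820/39643 47294/39643; -1494/1367 47294/39643 77088/39643]
step 1: x̄ = F·x = [66272/39643, 79771/39643, -215421/39643]
step 1: P̄ = F·P·Fᵀ + Q = [1490102/39643 1113208/39643 -2206326/39643; 1113208/39643 984650/39643 -1773832/39643; -2206326/39643 -1773832/39643 3671764/39643]
step 1: y = z − H·x̄ = [319200/39643, 617498/39643]
step 1: S = H·P̄·Hᵀ + R = [42389798/39643 50571600/39643; 50571600/39643 61988116/39643]
step 1: K = P̄·Hᵀ·S⁻¹ = [-52723695/221277997 20042123/442555994; -15869961/221277997 -28470723/442555994; -37523889/221277997 167398075/442555994]
step 1: x' = x̄ + K·y = [101483677/221277997, 95743720/221277997, -200831534/221277997]
step 1: P' = (I − K·H)·P̄ = [266802637/221277997 -231653507/221277997 -194036819/221277997; -231653507/221277997 242233481/221277997 219052745/221277997; -194036819/221277997 219052745/221277997 398958783/221277997]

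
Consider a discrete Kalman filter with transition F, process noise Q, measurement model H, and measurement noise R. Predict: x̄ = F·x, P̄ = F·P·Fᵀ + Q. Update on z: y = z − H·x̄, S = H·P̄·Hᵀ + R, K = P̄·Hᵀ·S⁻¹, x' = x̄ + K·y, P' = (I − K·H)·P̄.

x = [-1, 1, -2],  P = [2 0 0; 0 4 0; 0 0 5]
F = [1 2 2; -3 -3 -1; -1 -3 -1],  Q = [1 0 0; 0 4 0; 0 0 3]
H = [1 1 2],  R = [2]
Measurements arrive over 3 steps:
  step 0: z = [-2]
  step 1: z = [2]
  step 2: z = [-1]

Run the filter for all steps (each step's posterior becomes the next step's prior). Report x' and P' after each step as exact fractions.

step 0: x̄ = F·x = [-3, 2, 0]
step 0: P̄ = F·P·Fᵀ + Q = [39 -40 -36; -40 63 47; -36 47 46]
step 0: y = z − H·x̄ = [-1]
step 0: S = H·P̄·Hᵀ + R = [252]
step 0: K = P̄·Hᵀ·S⁻¹ = [-73/252; 13/28; 103/252]
step 0: x' = x̄ + K·y = [-683/252, 43/28, -103/252]
step 0: P' = (I − K·H)·P̄ = [4499/252 -171/28 -1553/252; -171/28 243/28 -23/28; -1553/252 -23/28 983/252]
step 1: x̄ = F·x = [-115/252, 991/252, -125/84]
step 1: P̄ = F·P·Fᵀ + Q = [3407/252 -2207/252 -1859/84; -2207/252 23903/252 2747/84; -1859/84 2747/84 1371/28]
step 1: y = z − H·x̄ = [3/2]
step 1: S = H·P̄·Hᵀ + R = [331]
step 1: K = P̄·Hᵀ·S⁻¹ = [-79/662; 303/662; 217/662]
step 1: x' = x̄ + K·y = [-13249/20853, 96322/20853, -6926/6951]
step 1: P' = (I − K·H)·P̄ = [367267/41706 388757/41706 -127663/13902; 388757/41706 1063963/41706 -235757/13902; -127663/13902 -235757/13902 62089/4634]
step 2: x̄ = F·x = [137839/20853, -76147/6951, -254939/20853]
step 2: P̄ = F·P·Fᵀ + Q = [1264933/41706 -1254301/13902 -3005297/41706; -1254301/13902 1562529/4634 3375257/13902; -3005297/41706 3375257/13902 7949791/41706]
step 2: y = z − H·x̄ = [64403/2317]
step 2: S = H·P̄·Hᵀ + R = [3787020/2317]
step 2: K = P̄·Hᵀ·S⁻¹ = [-26261/210390; 84865/189351; 319723/946755]
step 2: x' = x̄ + K·y = [1982213/631170, 284588/189351, -2687608/946755]
step 2: P' = (I − K·H)·P̄ = [3070483/631170 16997/14026 -1996457/631170; 16997/14026 3359387/378702 -1739423/378702; -1996457/631170 -1739423/378702 7982689/1893510]

step 0: x' = [-683/252, 43/28, -103/252], P' = [4499/252 -171/28 -1553/252; -171/28 243/28 -23/28; -1553/252 -23/28 983/252]
step 1: x' = [-13249/20853, 96322/20853, -6926/6951], P' = [367267/41706 388757/41706 -127663/13902; 388757/41706 1063963/41706 -235757/13902; -127663/13902 -235757/13902 62089/4634]
step 2: x' = [1982213/631170, 284588/189351, -2687608/946755], P' = [3070483/631170 16997/14026 -1996457/631170; 16997/14026 3359387/378702 -1739423/378702; -1996457/631170 -1739423/378702 7982689/1893510]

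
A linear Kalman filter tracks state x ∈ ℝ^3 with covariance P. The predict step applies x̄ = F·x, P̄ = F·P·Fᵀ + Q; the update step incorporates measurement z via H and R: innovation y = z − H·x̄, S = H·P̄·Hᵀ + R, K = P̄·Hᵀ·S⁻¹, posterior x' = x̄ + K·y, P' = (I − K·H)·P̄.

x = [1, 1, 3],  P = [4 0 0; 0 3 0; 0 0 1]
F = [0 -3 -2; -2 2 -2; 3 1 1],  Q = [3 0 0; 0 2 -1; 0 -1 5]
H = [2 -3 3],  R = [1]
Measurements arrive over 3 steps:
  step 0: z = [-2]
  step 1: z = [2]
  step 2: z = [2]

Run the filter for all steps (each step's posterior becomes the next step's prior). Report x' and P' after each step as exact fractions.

step 0: x' = [-13129/1262, -3133/1262, 2393/631], P' = [36979/1262 -2807/1262 -13717/631; -2807/1262 5659/1262 3733/631; -13717/631 3733/631 12907/631]
step 1: x' = [101274285/5513482, 4721216/2756741, -27223607/2756741], P' = [476341193/5513482 14516969/2756741 -144117769/2756741; 14516969/2756741 4945023/2756741 -4784466/2756741; -144117769/2756741 -4784466/2756741 91451665/2756741]
step 2: x' = [-288618675518/62855422629, -27259583553/20951807543, 152920937890/62855422629], P' = [2169361920530/62855422629 53406163208/20951807543 -1284095153740/62855422629; 53406163208/20951807543 34675470228/20951807543 -1338837556/20951807543; -1284095153740/62855422629 -1338837556/20951807543 856514558135/62855422629]

step 0: x̄ = F·x = [-9, -6, 7]
step 0: P̄ = F·P·Fᵀ + Q = [34 -14 -11; -14 34 -21; -11 -21 45]
step 0: y = z − H·x̄ = [-23]
step 0: S = H·P̄·Hᵀ + R = [1262]
step 0: K = P̄·Hᵀ·S⁻¹ = [77/1262; -193/1262; 88/631]
step 0: x' = x̄ + K·y = [-13129/1262, -3133/1262, 2393/631]
step 0: P' = (I − K·H)·P̄ = [36979/1262 -2807/1262 -13717/631; -2807/1262 5659/1262 3733/631; -13717/631 3733/631 12907/631]
step 1: x̄ = F·x = [-173/1262, 5210/631, -18867/631]
step 1: P̄ = F·P·Fᵀ + Q = [247565/1262 -21172/631 41966/631; -21172/631 9794/631 -27601/631; 41966/631 -27601/631 102040/631]
step 1: y = z − H·x̄ = [73666/631]
step 1: S = H·P̄·Hᵀ + R = [2756741/631]
step 1: K = P̄·Hᵀ·S⁻¹ = [436979/2756741; -154529/2756741; 472855/2756741]
step 1: x' = x̄ + K·y = [101274285/5513482, 4721216/2756741, -27223607/2756741]
step 1: P' = (I − K·H)·P̄ = [476341193/5513482 14516969/2756741 -144117769/2756741; 14516969/2756741 4945023/2756741 -4784466/2756741; -144117769/2756741 -4784466/2756741 91451665/2756741]
step 2: x̄ = F·x = [40283566/2756741, -37384639/2756741, 258818073/5513482]
step 2: P̄ = F·P·Fᵀ + Q = [361168498/2756741 -162801672/2756741 560237824/2756741; -162801672/2756741 112980444/2756741 -393783576/2756741; 560237824/2756741 -393783576/2756741 2933084059/5513482]
step 2: y = z − H·x̄ = [-1150869353/5513482]
step 2: S = H·P̄·Hᵀ + R = [62855422629/5513482]
step 2: K = P̄·Hᵀ·S⁻¹ = [5782910968/62855422629; -1230596936/20951807543; 13402904929/62855422629]
step 2: x' = x̄ + K·y = [-288618675518/62855422629, -27259583553/20951807543, 152920937890/62855422629]
step 2: P' = (I − K·H)·P̄ = [2169361920530/62855422629 53406163208/20951807543 -1284095153740/62855422629; 53406163208/20951807543 34675470228/20951807543 -1338837556/20951807543; -1284095153740/62855422629 -1338837556/20951807543 856514558135/62855422629]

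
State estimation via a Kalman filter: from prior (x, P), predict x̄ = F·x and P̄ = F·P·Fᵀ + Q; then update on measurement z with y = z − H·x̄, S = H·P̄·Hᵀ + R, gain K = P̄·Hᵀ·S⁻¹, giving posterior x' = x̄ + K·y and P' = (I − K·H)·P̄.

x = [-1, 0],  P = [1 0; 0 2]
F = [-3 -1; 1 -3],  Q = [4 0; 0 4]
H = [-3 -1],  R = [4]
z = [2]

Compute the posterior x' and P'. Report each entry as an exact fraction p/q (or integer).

x' = [1/3, -25/9]
P' = [11/5 -83/15; -83/15 779/45]

x̄ = F·x = [3, -1]
P̄ = F·P·Fᵀ + Q = [15 3; 3 23]
y = z − H·x̄ = [10]
S = H·P̄·Hᵀ + R = [180]
K = P̄·Hᵀ·S⁻¹ = [-4/15; -8/45]
x' = x̄ + K·y = [1/3, -25/9]
P' = (I − K·H)·P̄ = [11/5 -83/15; -83/15 779/45]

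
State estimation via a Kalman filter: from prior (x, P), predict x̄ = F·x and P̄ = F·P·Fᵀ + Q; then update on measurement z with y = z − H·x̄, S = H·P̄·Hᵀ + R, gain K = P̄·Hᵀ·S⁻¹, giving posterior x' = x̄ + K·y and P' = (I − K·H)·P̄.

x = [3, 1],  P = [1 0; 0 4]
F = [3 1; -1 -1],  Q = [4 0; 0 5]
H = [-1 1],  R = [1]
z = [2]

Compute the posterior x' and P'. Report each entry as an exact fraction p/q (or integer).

x̄ = F·x = [10, -4]
P̄ = F·P·Fᵀ + Q = [17 -7; -7 10]
y = z − H·x̄ = [16]
S = H·P̄·Hᵀ + R = [42]
K = P̄·Hᵀ·S⁻¹ = [-4/7; 17/42]
x' = x̄ + K·y = [6/7, 52/21]
P' = (I − K·H)·P̄ = [23/7 19/7; 19/7 131/42]

x' = [6/7, 52/21]
P' = [23/7 19/7; 19/7 131/42]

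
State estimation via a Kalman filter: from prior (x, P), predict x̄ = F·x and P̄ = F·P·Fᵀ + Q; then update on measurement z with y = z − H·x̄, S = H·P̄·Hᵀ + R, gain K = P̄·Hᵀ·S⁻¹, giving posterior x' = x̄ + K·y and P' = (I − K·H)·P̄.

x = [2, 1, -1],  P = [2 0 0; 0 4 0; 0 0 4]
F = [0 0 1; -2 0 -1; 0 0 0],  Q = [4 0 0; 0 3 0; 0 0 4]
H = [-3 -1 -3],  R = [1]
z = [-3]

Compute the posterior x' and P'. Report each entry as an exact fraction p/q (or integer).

x' = [4/5, -273/100, 27/25]
P' = [4 -23/5 -12/5; -23/5 1491/100 -9/25; -12/5 -9/25 64/25]

x̄ = F·x = [-1, -3, 0]
P̄ = F·P·Fᵀ + Q = [8 -4 0; -4 15 0; 0 0 4]
y = z − H·x̄ = [-9]
S = H·P̄·Hᵀ + R = [100]
K = P̄·Hᵀ·S⁻¹ = [-1/5; -3/100; -3/25]
x' = x̄ + K·y = [4/5, -273/100, 27/25]
P' = (I − K·H)·P̄ = [4 -23/5 -12/5; -23/5 1491/100 -9/25; -12/5 -9/25 64/25]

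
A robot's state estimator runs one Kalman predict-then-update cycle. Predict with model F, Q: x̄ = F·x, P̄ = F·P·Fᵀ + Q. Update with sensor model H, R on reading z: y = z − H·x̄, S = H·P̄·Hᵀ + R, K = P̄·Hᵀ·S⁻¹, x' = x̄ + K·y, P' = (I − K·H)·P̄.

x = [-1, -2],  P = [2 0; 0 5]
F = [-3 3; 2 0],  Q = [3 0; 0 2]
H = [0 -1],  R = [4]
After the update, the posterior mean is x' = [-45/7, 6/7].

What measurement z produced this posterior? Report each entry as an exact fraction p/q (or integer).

x̄ = F·x = [-3, -2]
P̄ = F·P·Fᵀ + Q = [66 -12; -12 10]
S = H·P̄·Hᵀ + R = [14]
K = P̄·Hᵀ·S⁻¹ = [6/7; -5/7]
x' − x̄ = [-24/7, 20/7] = K·y
y = (KᵀK)⁻¹·Kᵀ·(x' − x̄) = [-4]
z = y + H·x̄ = [-4] + [2] = [-2]

z = [-2]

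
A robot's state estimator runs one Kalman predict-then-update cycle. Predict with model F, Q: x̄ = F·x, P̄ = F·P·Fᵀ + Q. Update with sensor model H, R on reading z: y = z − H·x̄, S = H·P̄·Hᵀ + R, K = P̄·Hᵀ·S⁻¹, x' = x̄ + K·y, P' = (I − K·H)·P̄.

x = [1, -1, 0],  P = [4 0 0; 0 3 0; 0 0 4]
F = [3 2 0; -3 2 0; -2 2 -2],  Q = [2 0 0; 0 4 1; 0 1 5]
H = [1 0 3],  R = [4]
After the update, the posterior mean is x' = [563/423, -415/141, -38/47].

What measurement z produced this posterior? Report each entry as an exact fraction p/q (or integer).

x̄ = F·x = [1, -5, -4]
P̄ = F·P·Fᵀ + Q = [50 -24 -12; -24 52 37; -12 37 49]
S = H·P̄·Hᵀ + R = [423]
K = P̄·Hᵀ·S⁻¹ = [14/423; 29/141; 15/47]
x' − x̄ = [140/423, 290/141, 150/47] = K·y
y = (KᵀK)⁻¹·Kᵀ·(x' − x̄) = [10]
z = y + H·x̄ = [10] + [-11] = [-1]

z = [-1]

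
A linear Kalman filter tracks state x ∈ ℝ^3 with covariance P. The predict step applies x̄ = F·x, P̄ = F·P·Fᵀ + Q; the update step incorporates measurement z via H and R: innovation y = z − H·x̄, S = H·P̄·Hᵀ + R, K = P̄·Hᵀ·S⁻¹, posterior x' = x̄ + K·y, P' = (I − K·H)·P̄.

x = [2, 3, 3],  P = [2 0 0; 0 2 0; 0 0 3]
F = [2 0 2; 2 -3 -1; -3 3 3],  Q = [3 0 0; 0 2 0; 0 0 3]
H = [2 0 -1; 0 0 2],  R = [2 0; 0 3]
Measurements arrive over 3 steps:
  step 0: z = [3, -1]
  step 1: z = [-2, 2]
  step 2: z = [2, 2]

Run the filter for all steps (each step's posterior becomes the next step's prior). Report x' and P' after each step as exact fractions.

step 0: x' = [1575/1027, -21123/8216, -1069/4108], P' = [685/1027 -59/1027 372/1027; -59/1027 55815/8216 -1491/4108; 372/1027 -1491/4108 1515/2054]
step 1: x' = [-175414/410619, -5386556/2053095, 633396/684365], P' = [4504909/6980523 -1282352/6980523 809894/2326841; -1282352/6980523 240288974/34902615 -6996914/11634205; 809894/2326841 -6996914/11634205 8476662/11634205]
step 2: x' = [25009521924/17561320067, 30991806900/17561320067, 16078992580/17561320067], P' = [11281132837/17561320067 -3082442360/17561320067 6062911422/17561320067; -3082442360/17561320067 122151067046/17561320067 -10541543286/17561320067; 6062911422/17561320067 -10541543286/17561320067 25507531221/35122640134]

step 0: x̄ = F·x = [10, -8, 12]
step 0: P̄ = F·P·Fᵀ + Q = [23 2 6; 2 31 -39; 6 -39 66]
step 0: y = z − H·x̄ = [-5, -25]
step 0: S = H·P̄·Hᵀ + R = [136 -108; -108 267]
step 0: K = P̄·Hᵀ·S⁻¹ = [499/1027 248/1027; 1019/8216 -497/2054; -27/4108 505/1027]
step 0: x' = x̄ + K·y = [1575/1027, -21123/8216, -1069/4108]
step 0: P' = (I − K·H)·P̄ = [685/1027 -59/1027 372/1027; -59/1027 55815/8216 -1491/4108; 372/1027 -1491/4108 1515/2054]
step 1: x̄ = F·x = [5231/2054, 90707/8216, -107583/8216]
step 1: P̄ = F·P·Fᵀ + Q = [11827/1027 9119/2054 -4311/2054; 9119/2054 522615/8216 -497907/8216; -4311/2054 -497907/8216 532095/8216]
step 1: y = z − H·x̄ = [-165863/8216, 115799/4108]
step 1: S = H·P̄·Hᵀ + R = [995967/8216 -566583/4108; -566583/4108 538257/2054]
step 1: K = P̄·Hᵀ·S⁻¹ = [3290068/6980523 1619788/6980523; 4083611/34902615 -13993828/34902615; -188861/11634205 5651108/11634205]
step 1: x' = x̄ + K·y = [-175414/410619, -5386556/2053095, 633396/684365]
step 1: P' = (I − K·H)·P̄ = [4504909/6980523 -1282352/6980523 809894/2326841; -1282352/6980523 240288974/34902615 -6996914/11634205; 809894/2326841 -6996914/11634205 8476662/11634205]
step 2: x̄ = F·x = [2046236/2053095, 2501068/410619, -2609298/684365]
step 2: P̄ = F·P·Fᵀ + Q = [393713249/34902615 45590008/6980523 -48994122/11634205; 45590008/6980523 450067438/6980523 -140599320/2326841; -48994122/11634205 -140599320/2326841 739268778/11634205]
step 2: y = z − H·x̄ = [-7814176/2053095, 6587326/684365]
step 2: S = H·P̄·Hᵀ + R = [4450394024/34902615 -1674514044/11634205; -1674514044/11634205 2991977727/11634205]
step 2: K = P̄·Hᵀ·S⁻¹ = [8249677126/17561320067 4041940948/17561320067; 2188329283/17561320067 -7027695524/17561320067; -1255885533/70245280268 8502510407/17561320067]
step 2: x' = x̄ + K·y = [25009521924/17561320067, 30991806900/17561320067, 16078992580/17561320067]
step 2: P' = (I − K·H)·P̄ = [11281132837/17561320067 -3082442360/17561320067 6062911422/17561320067; -3082442360/17561320067 122151067046/17561320067 -10541543286/17561320067; 6062911422/17561320067 -10541543286/17561320067 25507531221/35122640134]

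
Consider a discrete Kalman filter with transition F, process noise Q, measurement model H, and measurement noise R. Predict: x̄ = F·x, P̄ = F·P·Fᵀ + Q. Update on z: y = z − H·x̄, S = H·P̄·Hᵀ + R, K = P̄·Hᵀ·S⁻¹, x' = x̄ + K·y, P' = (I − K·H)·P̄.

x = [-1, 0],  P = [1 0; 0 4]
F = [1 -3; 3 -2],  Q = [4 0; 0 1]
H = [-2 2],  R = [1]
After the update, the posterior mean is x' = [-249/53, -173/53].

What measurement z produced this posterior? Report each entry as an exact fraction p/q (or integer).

z = [3]

x̄ = F·x = [-1, -3]
P̄ = F·P·Fᵀ + Q = [41 27; 27 26]
S = H·P̄·Hᵀ + R = [53]
K = P̄·Hᵀ·S⁻¹ = [-28/53; -2/53]
x' − x̄ = [-196/53, -14/53] = K·y
y = (KᵀK)⁻¹·Kᵀ·(x' − x̄) = [7]
z = y + H·x̄ = [7] + [-4] = [3]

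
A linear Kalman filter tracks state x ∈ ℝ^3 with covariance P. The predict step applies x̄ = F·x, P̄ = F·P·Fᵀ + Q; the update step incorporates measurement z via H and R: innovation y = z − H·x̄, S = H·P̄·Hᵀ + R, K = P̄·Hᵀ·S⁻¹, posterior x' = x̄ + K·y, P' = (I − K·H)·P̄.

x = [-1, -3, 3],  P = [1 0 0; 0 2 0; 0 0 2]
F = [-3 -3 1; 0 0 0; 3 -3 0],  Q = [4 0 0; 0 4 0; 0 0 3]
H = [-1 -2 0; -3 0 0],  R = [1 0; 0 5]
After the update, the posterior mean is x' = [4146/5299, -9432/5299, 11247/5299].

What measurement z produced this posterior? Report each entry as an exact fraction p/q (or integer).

z = [3, -2]

x̄ = F·x = [15, 0, 6]
P̄ = F·P·Fᵀ + Q = [33 0 9; 0 4 0; 9 0 30]
S = H·P̄·Hᵀ + R = [50 99; 99 302]
K = P̄·Hᵀ·S⁻¹ = [-165/5299 -1683/5299; -2416/5299 792/5299; -45/5299 -459/5299]
x' − x̄ = [-75339/5299, -9432/5299, -20547/5299] = K·y
y = (KᵀK)⁻¹·Kᵀ·(x' − x̄) = [18, 43]
z = y + H·x̄ = [18, 43] + [-15, -45] = [3, -2]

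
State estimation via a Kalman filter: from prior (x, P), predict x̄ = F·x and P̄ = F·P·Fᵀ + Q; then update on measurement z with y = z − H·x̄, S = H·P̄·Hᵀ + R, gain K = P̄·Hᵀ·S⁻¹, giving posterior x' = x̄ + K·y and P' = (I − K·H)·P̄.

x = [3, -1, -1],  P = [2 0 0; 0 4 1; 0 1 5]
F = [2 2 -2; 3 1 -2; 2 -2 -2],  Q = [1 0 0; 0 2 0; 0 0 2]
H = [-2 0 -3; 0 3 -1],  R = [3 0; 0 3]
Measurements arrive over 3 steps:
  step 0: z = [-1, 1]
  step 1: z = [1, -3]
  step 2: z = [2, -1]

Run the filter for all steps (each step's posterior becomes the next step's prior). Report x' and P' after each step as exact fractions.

step 0: x' = [-23782/15593, 116414/140337, 65128/46779], P' = [77541/15593 -12278/15593 -51024/15593; -12278/15593 65984/140337 29362/46779; -51024/15593 29362/46779 38738/15593]
step 1: x' = [287097083/1738469552, -3677419227/3476939104, -226725021/434617388], P' = [1595989905/869234776 -400481753/1738469552 -243905607/217308694; -400481753/1738469552 3840087883/10430817312 108736623/434617388; -243905607/217308694 108736623/434617388 109540032/108654347]
step 2: x' = [-163868384425748/95475592043277, -78512428253482/286426776129831, 17746095618458/31825197347759], P' = [58025202370799/31825197347759 -21733479374222/95475592043277 -35424911764620/31825197347759; -21733479374222/95475592043277 105119897200763/286426776129831 7879832057016/31825197347759; -35424911764620/31825197347759 7879832057016/31825197347759 31849787601078/31825197347759]

step 0: x̄ = F·x = [6, 10, 10]
step 0: P̄ = F·P·Fᵀ + Q = [37 34 12; 34 40 26; 12 26 54]
step 0: y = z − H·x̄ = [41, -19]
step 0: S = H·P̄·Hᵀ + R = [781 -252; -252 261]
step 0: K = P̄·Hᵀ·S⁻¹ = [-670/15593 4730/15593; -1602/15593 36622/140337; -4722/15593 -9376/46779]
step 0: x' = x̄ + K·y = [-23782/15593, 116414/140337, 65128/46779]
step 0: P' = (I − K·H)·P̄ = [77541/15593 -12278/15593 -51024/15593; -12278/15593 65984/140337 29362/46779; -51024/15593 29362/46779 38738/15593]
step 1: x̄ = F·x = [-586016/140337, -916468/140337, -1051672/140337]
step 1: P̄ = F·P·Fᵀ + Q = [6675341/140337 8893378/140337 7595836/140337; 8893378/140337 12517283/140337 10660154/140337; 7595836/140337 10660154/140337 9993086/140337]
step 1: y = z − H·x̄ = [-4186711/140337, 1276721/140337]
step 1: S = H·P̄·Hᵀ + R = [208210181/140337 -104130724/140337; -104130724/140337 59108720/140337]
step 1: K = P̄·Hᵀ·S⁻¹ = [-44185421/434617388 249933199/1738469552; -251937985/2607704328 2970194899/10430817312; -28238163/108654347 -37316753/434617388]
step 1: x' = x̄ + K·y = [287097083/1738469552, -3677419227/3476939104, -226725021/434617388]
step 1: P' = (I − K·H)·P̄ = [1595989905/869234776 -400481753/1738469552 -243905607/217308694; -400481753/1738469552 3840087883/10430817312 108736623/434617388; -243905607/217308694 108736623/434617388 109540032/108654347]
step 2: x̄ = F·x = [-1289424893/1738469552, 1672763607/3476939104, 6065413561/1738469552]
step 2: P̄ = F·P·Fᵀ + Q = [49505313475/2607704328 123424157359/5215408656 49242572321/2607704328; 123424157359/5215408656 354765575251/10430817312 140600040509/5215408656; 49242572321/2607704328 140600040509/5215408656 72163295683/2607704328]
step 2: y = z − H·x̄ = [19094330001/1738469552, 3635597197/3476939104]
step 2: S = H·P̄·Hᵀ + R = [1446224895883/2607704328 -1375995245353/5215408656; -1375995245353/5215408656 1825635325819/10430817312]
step 2: K = P̄·Hᵀ·S⁻¹ = [-9775669447738/95475592043277 13691432390398/95475592043277; -27451529764700/286426776129831 81480401029715/286426776129831; -8233179757998/31825197347759 -2736763810010/31825197347759]
step 2: x' = x̄ + K·y = [-163868384425748/95475592043277, -78512428253482/286426776129831, 17746095618458/31825197347759]
step 2: P' = (I − K·H)·P̄ = [58025202370799/31825197347759 -21733479374222/95475592043277 -35424911764620/31825197347759; -21733479374222/95475592043277 105119897200763/286426776129831 7879832057016/31825197347759; -35424911764620/31825197347759 7879832057016/31825197347759 31849787601078/31825197347759]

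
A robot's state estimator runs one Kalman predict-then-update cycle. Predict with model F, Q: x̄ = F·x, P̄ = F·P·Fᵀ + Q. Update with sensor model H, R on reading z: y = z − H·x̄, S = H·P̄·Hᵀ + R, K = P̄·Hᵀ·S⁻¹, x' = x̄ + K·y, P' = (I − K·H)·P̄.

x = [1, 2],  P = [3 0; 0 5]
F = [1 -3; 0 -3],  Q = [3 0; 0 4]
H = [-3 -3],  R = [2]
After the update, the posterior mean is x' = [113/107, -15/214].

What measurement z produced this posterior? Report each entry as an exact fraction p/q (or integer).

x̄ = F·x = [-5, -6]
P̄ = F·P·Fᵀ + Q = [51 45; 45 49]
S = H·P̄·Hᵀ + R = [1712]
K = P̄·Hᵀ·S⁻¹ = [-18/107; -141/856]
x' − x̄ = [648/107, 1269/214] = K·y
y = (KᵀK)⁻¹·Kᵀ·(x' − x̄) = [-36]
z = y + H·x̄ = [-36] + [33] = [-3]

z = [-3]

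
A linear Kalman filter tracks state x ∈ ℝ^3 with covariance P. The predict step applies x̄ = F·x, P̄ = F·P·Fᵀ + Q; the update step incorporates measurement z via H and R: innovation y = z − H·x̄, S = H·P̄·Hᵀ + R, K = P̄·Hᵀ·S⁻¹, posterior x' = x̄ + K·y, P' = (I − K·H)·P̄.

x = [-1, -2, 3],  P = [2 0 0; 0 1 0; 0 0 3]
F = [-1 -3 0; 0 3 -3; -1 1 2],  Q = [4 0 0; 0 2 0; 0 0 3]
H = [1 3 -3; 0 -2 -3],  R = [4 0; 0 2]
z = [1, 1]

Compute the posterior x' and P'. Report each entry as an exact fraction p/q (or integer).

x̄ = F·x = [7, -15, 5]
P̄ = F·P·Fᵀ + Q = [15 -9 -1; -9 38 -15; -1 -15 18]
y = z − H·x̄ = [54, -14]
S = H·P̄·Hᵀ + R = [745 0; 0 136]
K = P̄·Hᵀ·S⁻¹ = [-9/745 21/136; 30/149 -31/136; -20/149 -3/17]
x' = x̄ + K·y = [212057/50660, -9487/10132, 563/2533]
P' = (I − K·H)·P̄ = [1180239/101320 -48657/20264 3794/2533; -48657/20264 14843/20264 -852/2533; 3794/2533 -852/2533 866/2533]

x' = [212057/50660, -9487/10132, 563/2533]
P' = [1180239/101320 -48657/20264 3794/2533; -48657/20264 14843/20264 -852/2533; 3794/2533 -852/2533 866/2533]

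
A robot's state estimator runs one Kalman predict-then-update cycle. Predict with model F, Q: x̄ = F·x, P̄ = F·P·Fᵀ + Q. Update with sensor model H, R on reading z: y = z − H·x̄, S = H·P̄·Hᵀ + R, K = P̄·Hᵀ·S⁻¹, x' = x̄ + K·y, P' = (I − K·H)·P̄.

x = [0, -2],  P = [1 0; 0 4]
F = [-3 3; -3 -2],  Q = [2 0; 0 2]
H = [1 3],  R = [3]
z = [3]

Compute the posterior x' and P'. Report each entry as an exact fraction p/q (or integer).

x' = [-1224/203, 614/203]
P' = [9537/203 -3177/203; -3177/203 1125/203]

x̄ = F·x = [-6, 4]
P̄ = F·P·Fᵀ + Q = [47 -15; -15 27]
y = z − H·x̄ = [-3]
S = H·P̄·Hᵀ + R = [203]
K = P̄·Hᵀ·S⁻¹ = [2/203; 66/203]
x' = x̄ + K·y = [-1224/203, 614/203]
P' = (I − K·H)·P̄ = [9537/203 -3177/203; -3177/203 1125/203]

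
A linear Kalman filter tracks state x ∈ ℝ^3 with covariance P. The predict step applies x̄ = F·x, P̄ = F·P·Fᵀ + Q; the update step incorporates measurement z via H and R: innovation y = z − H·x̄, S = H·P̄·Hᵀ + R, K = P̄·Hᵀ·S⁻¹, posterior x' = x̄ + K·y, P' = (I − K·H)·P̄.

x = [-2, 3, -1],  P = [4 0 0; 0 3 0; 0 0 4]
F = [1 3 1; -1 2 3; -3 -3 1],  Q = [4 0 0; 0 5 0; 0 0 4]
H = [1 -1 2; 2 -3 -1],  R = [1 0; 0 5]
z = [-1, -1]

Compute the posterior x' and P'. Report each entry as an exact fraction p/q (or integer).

x' = [284490/75521, 236933/75521, -63208/75521]
P' = [1394973/75521 1005194/75521 -209481/75521; 1005194/75521 756223/75521 -140146/75521; -209481/75521 -140146/75521 52861/75521]

x̄ = F·x = [6, 5, -4]
P̄ = F·P·Fᵀ + Q = [39 26 -35; 26 57 6; -35 6 71]
y = z − H·x̄ = [6, -2]
S = H·P̄·Hᵀ + R = [165 -158; -158 609]
K = P̄·Hᵀ·S⁻¹ = [-29183/75521 -3231/75521; -31321/75521 -23627/75521; 36387/75521 -10277/75521]
x' = x̄ + K·y = [284490/75521, 236933/75521, -63208/75521]
P' = (I − K·H)·P̄ = [1394973/75521 1005194/75521 -209481/75521; 1005194/75521 756223/75521 -140146/75521; -209481/75521 -140146/75521 52861/75521]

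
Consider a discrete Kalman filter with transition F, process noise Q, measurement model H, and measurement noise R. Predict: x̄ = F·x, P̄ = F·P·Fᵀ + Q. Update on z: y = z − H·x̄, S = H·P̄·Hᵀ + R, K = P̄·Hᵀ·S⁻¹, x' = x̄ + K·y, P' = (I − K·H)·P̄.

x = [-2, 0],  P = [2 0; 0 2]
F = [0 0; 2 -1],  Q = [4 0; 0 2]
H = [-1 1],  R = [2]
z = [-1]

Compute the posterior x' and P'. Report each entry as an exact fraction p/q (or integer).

x' = [-2/3, -2]
P' = [28/9 8/3; 8/3 4]

x̄ = F·x = [0, -4]
P̄ = F·P·Fᵀ + Q = [4 0; 0 12]
y = z − H·x̄ = [3]
S = H·P̄·Hᵀ + R = [18]
K = P̄·Hᵀ·S⁻¹ = [-2/9; 2/3]
x' = x̄ + K·y = [-2/3, -2]
P' = (I − K·H)·P̄ = [28/9 8/3; 8/3 4]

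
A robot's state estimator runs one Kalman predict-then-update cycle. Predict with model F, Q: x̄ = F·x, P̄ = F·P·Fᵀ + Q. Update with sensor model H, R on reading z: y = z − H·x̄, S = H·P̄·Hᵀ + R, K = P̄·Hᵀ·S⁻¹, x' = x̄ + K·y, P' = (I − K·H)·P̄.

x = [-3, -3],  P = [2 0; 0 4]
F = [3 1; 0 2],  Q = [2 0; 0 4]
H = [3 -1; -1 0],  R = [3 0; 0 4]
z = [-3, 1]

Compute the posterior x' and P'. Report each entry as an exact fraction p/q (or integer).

x̄ = F·x = [-12, -6]
P̄ = F·P·Fᵀ + Q = [24 8; 8 20]
y = z − H·x̄ = [27, -11]
S = H·P̄·Hᵀ + R = [191 -64; -64 28]
K = P̄·Hᵀ·S⁻¹ = [64/313 -122/313; -100/313 -318/313]
x' = x̄ + K·y = [-686/313, -1080/313]
P' = (I − K·H)·P̄ = [488/313 1272/313; 1272/313 4116/313]

x' = [-686/313, -1080/313]
P' = [488/313 1272/313; 1272/313 4116/313]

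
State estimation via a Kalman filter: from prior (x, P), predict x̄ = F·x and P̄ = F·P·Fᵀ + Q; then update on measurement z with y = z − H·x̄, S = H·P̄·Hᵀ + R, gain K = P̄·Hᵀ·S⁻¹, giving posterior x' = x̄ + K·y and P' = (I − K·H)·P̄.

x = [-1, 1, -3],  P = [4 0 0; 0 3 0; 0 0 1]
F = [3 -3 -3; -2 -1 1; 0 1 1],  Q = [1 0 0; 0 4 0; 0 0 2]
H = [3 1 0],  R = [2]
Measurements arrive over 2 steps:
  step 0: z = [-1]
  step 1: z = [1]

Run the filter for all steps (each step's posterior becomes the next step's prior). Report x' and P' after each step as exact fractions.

step 0: x̄ = F·x = [3, -2, -2]
step 0: P̄ = F·P·Fᵀ + Q = [73 -18 -12; -18 24 -2; -12 -2 6]
step 0: y = z − H·x̄ = [-8]
step 0: S = H·P̄·Hᵀ + R = [575]
step 0: K = P̄·Hᵀ·S⁻¹ = [201/575; -6/115; -38/575]
step 0: x' = x̄ + K·y = [117/575, -182/115, -846/575]
step 0: P' = (I − K·H)·P̄ = [1574/575 -864/115 738/575; -864/115 516/23 -458/115; 738/575 -458/115 2006/575]
step 1: x̄ = F·x = [5619/575, -34/115, -1756/575]
step 1: P̄ = F·P·Fᵀ + Q = [172151/575 3384/115 -41724/575; 3384/115 314/23 -746/115; -41724/575 -746/115 11476/575]
step 1: y = z − H·x̄ = [-16112/575]
step 1: S = H·P̄·Hᵀ + R = [1659879/575]
step 1: K = P̄·Hᵀ·S⁻¹ = [177791/553293; 58610/1659879; -128902/1659879]
step 1: x' = x̄ + K·y = [425017/553293, -2133050/1659879, -1457180/1659879]
step 1: P' = (I − K·H)·P̄ = [244072/184431 -1841066/553293 -292142/553293; -1841066/553293 16686814/1659879 2371474/1659879; -292142/553293 2371474/1659879 4231384/1659879]

step 0: x' = [117/575, -182/115, -846/575], P' = [1574/575 -864/115 738/575; -864/115 516/23 -458/115; 738/575 -458/115 2006/575]
step 1: x' = [425017/553293, -2133050/1659879, -1457180/1659879], P' = [244072/184431 -1841066/553293 -292142/553293; -1841066/553293 16686814/1659879 2371474/1659879; -292142/553293 2371474/1659879 4231384/1659879]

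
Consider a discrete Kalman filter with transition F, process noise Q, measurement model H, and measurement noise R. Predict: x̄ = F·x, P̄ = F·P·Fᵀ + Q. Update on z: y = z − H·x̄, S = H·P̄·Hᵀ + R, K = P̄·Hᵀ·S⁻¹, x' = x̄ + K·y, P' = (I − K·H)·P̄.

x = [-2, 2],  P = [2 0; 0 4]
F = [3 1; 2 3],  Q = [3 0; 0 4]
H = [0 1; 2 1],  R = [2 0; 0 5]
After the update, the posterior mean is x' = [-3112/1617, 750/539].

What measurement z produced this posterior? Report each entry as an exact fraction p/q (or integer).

x̄ = F·x = [-4, 2]
P̄ = F·P·Fᵀ + Q = [25 24; 24 48]
S = H·P̄·Hᵀ + R = [50 96; 96 249]
K = P̄·Hᵀ·S⁻¹ = [-188/539 698/1617; 456/539 32/539]
x' − x̄ = [3356/1617, -328/539] = K·y
y = (KᵀK)⁻¹·Kᵀ·(x' − x̄) = [-1, 4]
z = y + H·x̄ = [-1, 4] + [2, -6] = [1, -2]

z = [1, -2]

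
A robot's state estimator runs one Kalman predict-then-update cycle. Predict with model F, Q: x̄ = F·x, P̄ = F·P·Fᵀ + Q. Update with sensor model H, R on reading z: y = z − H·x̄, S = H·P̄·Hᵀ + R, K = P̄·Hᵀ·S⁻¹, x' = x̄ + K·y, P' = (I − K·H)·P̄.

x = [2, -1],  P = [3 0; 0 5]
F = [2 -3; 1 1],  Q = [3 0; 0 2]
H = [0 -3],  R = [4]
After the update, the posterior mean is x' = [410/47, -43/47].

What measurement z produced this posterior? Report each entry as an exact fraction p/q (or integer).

z = [3]

x̄ = F·x = [7, 1]
P̄ = F·P·Fᵀ + Q = [60 -9; -9 10]
S = H·P̄·Hᵀ + R = [94]
K = P̄·Hᵀ·S⁻¹ = [27/94; -15/47]
x' − x̄ = [81/47, -90/47] = K·y
y = (KᵀK)⁻¹·Kᵀ·(x' − x̄) = [6]
z = y + H·x̄ = [6] + [-3] = [3]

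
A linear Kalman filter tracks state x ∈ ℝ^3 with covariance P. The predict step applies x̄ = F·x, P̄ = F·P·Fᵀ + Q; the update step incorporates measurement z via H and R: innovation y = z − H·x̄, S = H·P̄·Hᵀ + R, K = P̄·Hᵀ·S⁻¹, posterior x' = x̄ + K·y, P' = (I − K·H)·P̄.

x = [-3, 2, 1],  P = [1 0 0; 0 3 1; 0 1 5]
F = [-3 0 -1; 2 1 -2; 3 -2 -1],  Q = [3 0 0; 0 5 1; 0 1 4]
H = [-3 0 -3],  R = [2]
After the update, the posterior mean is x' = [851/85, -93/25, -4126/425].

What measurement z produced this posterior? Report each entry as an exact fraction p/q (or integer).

x̄ = F·x = [8, -6, -14]
P̄ = F·P·Fᵀ + Q = [17 3 -2; 3 28 14; -2 14 34]
S = H·P̄·Hᵀ + R = [425]
K = P̄·Hᵀ·S⁻¹ = [-9/85; -3/25; -96/425]
x' − x̄ = [171/85, 57/25, 1824/425] = K·y
y = (KᵀK)⁻¹·Kᵀ·(x' − x̄) = [-19]
z = y + H·x̄ = [-19] + [18] = [-1]

z = [-1]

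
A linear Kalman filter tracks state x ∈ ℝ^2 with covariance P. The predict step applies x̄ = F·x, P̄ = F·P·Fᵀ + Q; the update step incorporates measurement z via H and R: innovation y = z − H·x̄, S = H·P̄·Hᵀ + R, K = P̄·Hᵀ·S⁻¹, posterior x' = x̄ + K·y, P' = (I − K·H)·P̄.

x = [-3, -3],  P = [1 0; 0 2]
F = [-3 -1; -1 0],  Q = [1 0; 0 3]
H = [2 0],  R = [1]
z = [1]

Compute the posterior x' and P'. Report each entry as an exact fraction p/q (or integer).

x̄ = F·x = [12, 3]
P̄ = F·P·Fᵀ + Q = [12 3; 3 4]
y = z − H·x̄ = [-23]
S = H·P̄·Hᵀ + R = [49]
K = P̄·Hᵀ·S⁻¹ = [24/49; 6/49]
x' = x̄ + K·y = [36/49, 9/49]
P' = (I − K·H)·P̄ = [12/49 3/49; 3/49 160/49]

x' = [36/49, 9/49]
P' = [12/49 3/49; 3/49 160/49]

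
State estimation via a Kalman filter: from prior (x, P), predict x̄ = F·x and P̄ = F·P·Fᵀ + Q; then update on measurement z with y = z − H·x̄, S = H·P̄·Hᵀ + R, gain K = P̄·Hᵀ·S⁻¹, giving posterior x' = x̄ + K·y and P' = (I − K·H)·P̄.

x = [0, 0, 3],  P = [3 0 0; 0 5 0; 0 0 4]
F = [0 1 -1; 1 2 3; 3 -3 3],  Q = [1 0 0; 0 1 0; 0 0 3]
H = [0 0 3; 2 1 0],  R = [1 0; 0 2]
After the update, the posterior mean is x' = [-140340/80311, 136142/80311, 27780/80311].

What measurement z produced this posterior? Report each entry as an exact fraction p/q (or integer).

x̄ = F·x = [-3, 9, 9]
P̄ = F·P·Fᵀ + Q = [10 -2 -27; -2 60 15; -27 15 111]
S = H·P̄·Hᵀ + R = [1000 -117; -117 94]
K = P̄·Hᵀ·S⁻¹ = [-5508/80311 8523/80311; 10782/80311 61265/80311; 26739/80311 -39/80311]
x' − x̄ = [100593/80311, -586657/80311, -695019/80311] = K·y
y = (KᵀK)⁻¹·Kᵀ·(x' − x̄) = [-26, -5]
z = y + H·x̄ = [-26, -5] + [27, 3] = [1, -2]

z = [1, -2]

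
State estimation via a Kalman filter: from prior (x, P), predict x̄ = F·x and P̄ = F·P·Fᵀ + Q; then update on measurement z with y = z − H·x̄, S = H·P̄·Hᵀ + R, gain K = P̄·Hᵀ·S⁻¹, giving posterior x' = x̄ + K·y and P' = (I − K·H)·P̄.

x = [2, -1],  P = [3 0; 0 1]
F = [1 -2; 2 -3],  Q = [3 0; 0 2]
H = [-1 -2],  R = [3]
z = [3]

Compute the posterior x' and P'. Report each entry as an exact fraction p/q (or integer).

x̄ = F·x = [4, 7]
P̄ = F·P·Fᵀ + Q = [10 12; 12 23]
y = z − H·x̄ = [21]
S = H·P̄·Hᵀ + R = [153]
K = P̄·Hᵀ·S⁻¹ = [-2/9; -58/153]
x' = x̄ + K·y = [-2/3, -49/51]
P' = (I − K·H)·P̄ = [22/9 -8/9; -8/9 155/153]

x' = [-2/3, -49/51]
P' = [22/9 -8/9; -8/9 155/153]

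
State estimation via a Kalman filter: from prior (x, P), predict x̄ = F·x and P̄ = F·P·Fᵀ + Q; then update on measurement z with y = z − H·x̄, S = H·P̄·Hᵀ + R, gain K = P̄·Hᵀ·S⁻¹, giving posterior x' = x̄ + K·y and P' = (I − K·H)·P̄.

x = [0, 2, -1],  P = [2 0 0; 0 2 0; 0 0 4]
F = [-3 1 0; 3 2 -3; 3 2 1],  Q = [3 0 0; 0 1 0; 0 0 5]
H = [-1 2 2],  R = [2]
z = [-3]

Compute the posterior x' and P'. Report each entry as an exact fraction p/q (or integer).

x' = [2941/641, 959/641, -429/641]
P' = [8502/641 4298/641 -126/641; 4298/641 12159/641 -9842/641; -126/641 -9842/641 9891/641]

x̄ = F·x = [2, 7, 3]
P̄ = F·P·Fᵀ + Q = [23 -14 -14; -14 63 14; -14 14 35]
y = z − H·x̄ = [-21]
S = H·P̄·Hᵀ + R = [641]
K = P̄·Hᵀ·S⁻¹ = [-79/641; 168/641; 112/641]
x' = x̄ + K·y = [2941/641, 959/641, -429/641]
P' = (I − K·H)·P̄ = [8502/641 4298/641 -126/641; 4298/641 12159/641 -9842/641; -126/641 -9842/641 9891/641]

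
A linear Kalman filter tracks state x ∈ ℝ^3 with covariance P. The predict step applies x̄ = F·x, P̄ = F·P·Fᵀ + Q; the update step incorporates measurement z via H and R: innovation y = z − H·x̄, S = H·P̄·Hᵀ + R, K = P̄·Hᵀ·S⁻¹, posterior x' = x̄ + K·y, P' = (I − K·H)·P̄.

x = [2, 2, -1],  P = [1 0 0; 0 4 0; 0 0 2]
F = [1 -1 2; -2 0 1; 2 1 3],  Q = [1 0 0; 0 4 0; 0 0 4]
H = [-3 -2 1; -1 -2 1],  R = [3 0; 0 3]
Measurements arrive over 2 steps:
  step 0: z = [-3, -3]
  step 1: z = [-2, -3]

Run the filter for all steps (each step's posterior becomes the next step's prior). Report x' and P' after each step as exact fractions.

step 0: x̄ = F·x = [-2, -5, 3]
step 0: P̄ = F·P·Fᵀ + Q = [14 2 10; 2 10 2; 10 2 30]
step 0: y = z − H·x̄ = [-22, -18]
step 0: S = H·P̄·Hᵀ + R = [155 80; 80 67]
step 0: K = P̄·Hᵀ·S⁻¹ = [-1772/3985 328/797; -8/3985 -236/797; -1548/3985 560/797]
step 0: x' = x̄ + K·y = [1494/3985, 1491/3985, -4389/3985]
step 0: P' = (I − K·H)·P̄ = [5118/3985 -1758/3985 6522/3985; -1758/3985 16058/3985 26818/3985; 6522/3985 26818/3985 68558/3985]
step 1: x̄ = F·x = [-1755/797, -7377/3985, -8688/3985]
step 1: P̄ = F·P·Fᵀ + Q = [44345/797 15396/797 85224/797; 15396/797 78882/3985 189448/3985; 85224/797 189448/3985 901632/3985]
step 1: y = z − H·x̄ = [-40361/3985, -26796/3985]
step 1: S = H·P̄·Hᵀ + R = [833888/3985 35903/3985; 35903/3985 148728/3985]
step 1: K = P̄·Hᵀ·S⁻¹ = [-15122485/30798863 612815/1339081; -7028528/30798863 -334056/1339081; -29071832/30798863 1175016/1339081]
step 1: x' = x̄ + K·y = [-9431416/30798863, 65836033/30798863, 45574888/30798863]
step 1: P' = (I − K·H)·P̄ = [43825845/30798863 -982140/30798863 84145800/30798863; -982140/30798863 170885150/30798863 317738296/30798863; 84145800/30798863 317738296/30798863 800698496/30798863]

step 0: x' = [1494/3985, 1491/3985, -4389/3985], P' = [5118/3985 -1758/3985 6522/3985; -1758/3985 16058/3985 26818/3985; 6522/3985 26818/3985 68558/3985]
step 1: x' = [-9431416/30798863, 65836033/30798863, 45574888/30798863], P' = [43825845/30798863 -982140/30798863 84145800/30798863; -982140/30798863 170885150/30798863 317738296/30798863; 84145800/30798863 317738296/30798863 800698496/30798863]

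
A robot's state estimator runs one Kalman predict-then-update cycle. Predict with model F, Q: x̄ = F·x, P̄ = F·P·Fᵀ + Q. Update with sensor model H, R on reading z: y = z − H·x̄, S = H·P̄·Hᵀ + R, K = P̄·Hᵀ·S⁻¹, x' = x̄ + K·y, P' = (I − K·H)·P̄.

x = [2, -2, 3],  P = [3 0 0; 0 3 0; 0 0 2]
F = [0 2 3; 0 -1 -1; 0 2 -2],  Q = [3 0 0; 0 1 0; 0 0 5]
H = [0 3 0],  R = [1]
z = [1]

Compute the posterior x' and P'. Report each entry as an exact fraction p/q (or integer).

x' = [131/55, 17/55, -574/55]
P' = [519/55 -12/55 -216/55; -12/55 6/55 -2/55; -216/55 -2/55 1339/55]

x̄ = F·x = [5, -1, -10]
P̄ = F·P·Fᵀ + Q = [33 -12 0; -12 6 -2; 0 -2 25]
y = z − H·x̄ = [4]
S = H·P̄·Hᵀ + R = [55]
K = P̄·Hᵀ·S⁻¹ = [-36/55; 18/55; -6/55]
x' = x̄ + K·y = [131/55, 17/55, -574/55]
P' = (I − K·H)·P̄ = [519/55 -12/55 -216/55; -12/55 6/55 -2/55; -216/55 -2/55 1339/55]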